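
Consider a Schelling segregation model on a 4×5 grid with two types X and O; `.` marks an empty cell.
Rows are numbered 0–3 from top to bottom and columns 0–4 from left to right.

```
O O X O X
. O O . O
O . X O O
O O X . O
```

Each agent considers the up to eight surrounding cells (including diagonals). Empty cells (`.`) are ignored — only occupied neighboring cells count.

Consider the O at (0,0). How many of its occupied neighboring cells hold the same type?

2

Occupied neighbors of (0,0): (0,1)=O, (1,1)=O.
Same type (O): 2 of 2.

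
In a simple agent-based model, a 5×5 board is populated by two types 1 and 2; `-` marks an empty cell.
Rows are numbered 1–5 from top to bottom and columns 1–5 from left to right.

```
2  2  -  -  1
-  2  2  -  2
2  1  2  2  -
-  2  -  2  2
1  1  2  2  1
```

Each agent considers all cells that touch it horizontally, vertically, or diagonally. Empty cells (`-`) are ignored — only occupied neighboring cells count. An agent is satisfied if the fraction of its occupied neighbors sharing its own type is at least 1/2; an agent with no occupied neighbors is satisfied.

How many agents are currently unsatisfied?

4

(1,1)2 2/2 ✓
(1,2)2 3/3 ✓
(1,5)1 0/1 ✗
(2,2)2 5/6 ✓
(2,3)2 4/5 ✓
(2,5)2 1/2 ✓
(3,1)2 2/3 ✓
(3,2)1 0/5 ✗
(3,3)2 5/6 ✓
(3,4)2 5/5 ✓
(4,2)2 3/6 ✓
(4,4)2 5/6 ✓
(4,5)2 3/4 ✓
(5,1)1 1/2 ✓
(5,2)1 1/3 ✗
(5,3)2 3/4 ✓
(5,4)2 3/4 ✓
(5,5)1 0/3 ✗
Unsatisfied: (1,5), (3,2), (5,2), (5,5) — 4 in total.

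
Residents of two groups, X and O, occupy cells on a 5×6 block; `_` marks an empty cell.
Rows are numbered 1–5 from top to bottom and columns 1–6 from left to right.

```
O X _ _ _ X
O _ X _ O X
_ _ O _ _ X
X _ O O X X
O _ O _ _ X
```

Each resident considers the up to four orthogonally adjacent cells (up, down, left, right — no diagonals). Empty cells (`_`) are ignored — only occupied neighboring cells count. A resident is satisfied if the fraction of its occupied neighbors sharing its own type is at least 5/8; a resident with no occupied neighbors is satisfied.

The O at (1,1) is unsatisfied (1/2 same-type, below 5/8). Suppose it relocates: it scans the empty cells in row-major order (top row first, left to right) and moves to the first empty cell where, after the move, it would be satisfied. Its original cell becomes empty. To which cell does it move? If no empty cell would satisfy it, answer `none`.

Vacating (1,1). Empty cells in order:
  (1,3): 0/2 same-type → still unsatisfied.
  (1,4): 0/0 same-type → satisfied — stop here.

(1,4)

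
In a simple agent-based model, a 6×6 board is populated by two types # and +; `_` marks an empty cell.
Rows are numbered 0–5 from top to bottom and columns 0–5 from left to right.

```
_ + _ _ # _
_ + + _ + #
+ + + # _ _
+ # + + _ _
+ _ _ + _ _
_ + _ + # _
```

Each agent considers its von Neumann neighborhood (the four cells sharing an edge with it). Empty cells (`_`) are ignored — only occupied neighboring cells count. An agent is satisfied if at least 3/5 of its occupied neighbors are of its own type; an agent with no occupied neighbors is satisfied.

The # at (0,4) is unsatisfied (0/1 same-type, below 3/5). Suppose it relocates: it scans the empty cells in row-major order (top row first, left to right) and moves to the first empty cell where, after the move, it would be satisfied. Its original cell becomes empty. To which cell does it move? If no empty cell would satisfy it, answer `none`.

Vacating (0,4). Empty cells in order:
  (0,0): 0/1 same-type → still unsatisfied.
  (0,2): 0/2 same-type → still unsatisfied.
  (0,3): 0/0 same-type → satisfied — stop here.

(0,3)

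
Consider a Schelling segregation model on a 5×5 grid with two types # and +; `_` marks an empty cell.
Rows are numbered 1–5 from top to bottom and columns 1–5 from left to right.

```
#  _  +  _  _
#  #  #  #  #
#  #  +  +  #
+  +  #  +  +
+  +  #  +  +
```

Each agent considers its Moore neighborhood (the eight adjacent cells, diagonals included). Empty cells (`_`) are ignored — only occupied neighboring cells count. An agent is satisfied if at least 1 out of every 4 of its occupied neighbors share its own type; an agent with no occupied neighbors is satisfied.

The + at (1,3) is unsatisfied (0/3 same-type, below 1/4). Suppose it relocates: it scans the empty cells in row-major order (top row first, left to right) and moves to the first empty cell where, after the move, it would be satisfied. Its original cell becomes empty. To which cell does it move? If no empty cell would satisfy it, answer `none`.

none

Vacating (1,3). Empty cells in order:
  (1,2): 0/4 same-type → still unsatisfied.
  (1,4): 0/3 same-type → still unsatisfied.
  (1,5): 0/2 same-type → still unsatisfied.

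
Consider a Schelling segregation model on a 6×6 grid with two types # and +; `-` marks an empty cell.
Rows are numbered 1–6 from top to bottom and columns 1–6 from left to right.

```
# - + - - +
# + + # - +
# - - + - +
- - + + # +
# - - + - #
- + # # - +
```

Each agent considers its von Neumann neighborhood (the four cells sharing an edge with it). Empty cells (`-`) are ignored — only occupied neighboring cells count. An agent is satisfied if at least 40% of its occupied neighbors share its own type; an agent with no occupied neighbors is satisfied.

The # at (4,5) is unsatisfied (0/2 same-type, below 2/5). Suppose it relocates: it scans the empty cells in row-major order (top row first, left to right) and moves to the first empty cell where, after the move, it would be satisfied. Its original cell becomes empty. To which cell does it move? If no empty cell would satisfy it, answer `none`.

(1,4)

Vacating (4,5). Empty cells in order:
  (1,2): 1/3 same-type → still unsatisfied.
  (1,4): 1/2 same-type → satisfied — stop here.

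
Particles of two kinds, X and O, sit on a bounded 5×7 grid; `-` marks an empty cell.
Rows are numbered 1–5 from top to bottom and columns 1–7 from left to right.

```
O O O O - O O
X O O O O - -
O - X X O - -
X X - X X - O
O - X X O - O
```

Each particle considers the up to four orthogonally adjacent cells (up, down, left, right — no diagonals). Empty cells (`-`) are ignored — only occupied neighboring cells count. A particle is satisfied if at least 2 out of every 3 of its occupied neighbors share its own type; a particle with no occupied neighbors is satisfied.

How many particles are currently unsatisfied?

Row 1: (1,1)O 1/2 unhappy · (1,2)O 3/3 ok · (1,3)O 3/3 ok · (1,4)O 2/2 ok · (1,6)O 1/1 ok · (1,7)O 1/1 ok
Row 2: (2,1)X 0/3 unhappy · (2,2)O 2/3 ok · (2,3)O 3/4 ok · (2,4)O 3/4 ok · (2,5)O 2/2 ok
Row 3: (3,1)O 0/2 unhappy · (3,3)X 1/2 unhappy · (3,4)X 2/4 unhappy · (3,5)O 1/3 unhappy
Row 4: (4,1)X 1/3 unhappy · (4,2)X 1/1 ok · (4,4)X 3/3 ok · (4,5)X 1/3 unhappy · (4,7)O 1/1 ok
Row 5: (5,1)O 0/1 unhappy · (5,3)X 1/1 ok · (5,4)X 2/3 ok · (5,5)O 0/2 unhappy · (5,7)O 1/1 ok
Unsatisfied: (1,1), (2,1), (3,1), (3,3), (3,4), (3,5), (4,1), (4,5), (5,1), (5,5) — 10 in total.

10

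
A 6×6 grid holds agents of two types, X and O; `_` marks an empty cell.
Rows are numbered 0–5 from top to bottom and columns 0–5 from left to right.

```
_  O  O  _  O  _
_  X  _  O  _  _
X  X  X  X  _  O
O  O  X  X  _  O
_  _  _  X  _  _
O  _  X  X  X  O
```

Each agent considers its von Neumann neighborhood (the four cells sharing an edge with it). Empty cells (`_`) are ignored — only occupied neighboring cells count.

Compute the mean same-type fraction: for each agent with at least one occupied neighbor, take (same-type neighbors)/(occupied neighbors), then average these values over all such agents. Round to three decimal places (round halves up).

Row 0: (0,1)O 1/2 · (0,2)O 1/1 · (0,4)O — no occupied neighbors
Row 1: (1,1)X 1/2 · (1,3)O 0/1
Row 2: (2,0)X 1/2 · (2,1)X 3/4 · (2,2)X 3/3 · (2,3)X 2/3 · (2,5)O 1/1
Row 3: (3,0)O 1/2 · (3,1)O 1/3 · (3,2)X 2/3 · (3,3)X 3/3 · (3,5)O 1/1
Row 4: (4,3)X 2/2
Row 5: (5,0)O — no occupied neighbors · (5,2)X 1/1 · (5,3)X 3/3 · (5,4)X 1/2 · (5,5)O 0/1
Sum over 19 agents: 1/2 + 1/1 + 1/2 + 0/1 + 1/2 + 3/4 + 3/3 + 2/3 + 1/1 + 1/2 + 1/3 + 2/3 + 3/3 + 1/1 + 2/2 + 1/1 + 3/3 + 1/2 + 0/1 = 155/12; mean = 155/12 ÷ 19 = 155/228 = 0.679824… → 0.680.

0.680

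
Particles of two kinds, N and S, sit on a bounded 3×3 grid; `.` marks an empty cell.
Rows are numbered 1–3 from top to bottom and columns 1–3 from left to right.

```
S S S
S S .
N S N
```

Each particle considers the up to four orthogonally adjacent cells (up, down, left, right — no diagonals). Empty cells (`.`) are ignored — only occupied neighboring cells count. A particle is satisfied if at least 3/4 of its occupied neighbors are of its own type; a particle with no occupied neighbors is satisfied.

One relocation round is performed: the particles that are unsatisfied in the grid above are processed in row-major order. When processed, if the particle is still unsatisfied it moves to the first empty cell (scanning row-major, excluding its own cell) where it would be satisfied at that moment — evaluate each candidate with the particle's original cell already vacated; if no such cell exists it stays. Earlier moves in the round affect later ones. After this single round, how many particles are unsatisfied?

4

Initially unsatisfied (in order): (2,1), (3,1), (3,2), (3,3).
  (2,1): no empty cell satisfies it; stays.
  (3,1): no empty cell satisfies it; stays.
  (3,2): no empty cell satisfies it; stays.
  (3,3): no empty cell satisfies it; stays.
Resulting grid:
S S S
S S .
N S N
Unsatisfied now: (2,1), (3,1), (3,2), (3,3).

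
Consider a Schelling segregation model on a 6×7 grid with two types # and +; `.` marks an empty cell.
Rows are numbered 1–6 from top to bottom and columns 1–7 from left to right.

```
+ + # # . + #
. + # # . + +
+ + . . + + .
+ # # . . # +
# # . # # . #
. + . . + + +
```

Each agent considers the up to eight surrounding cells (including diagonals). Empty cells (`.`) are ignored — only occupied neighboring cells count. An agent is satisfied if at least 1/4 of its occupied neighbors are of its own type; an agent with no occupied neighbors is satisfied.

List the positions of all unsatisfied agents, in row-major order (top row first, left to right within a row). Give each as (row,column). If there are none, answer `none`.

(1,1)+ 2/2 ok
(1,2)+ 2/4 ok
(1,3)# 3/5 ok
(1,4)# 3/3 ok
(1,6)+ 2/3 ok
(1,7)# 0/3 unhappy
(2,2)+ 4/6 ok
(2,3)# 3/6 ok
(2,4)# 3/4 ok
(2,6)+ 4/5 ok
(2,7)+ 3/4 ok
(3,1)+ 3/4 ok
(3,2)+ 3/6 ok
(3,5)+ 2/4 ok
(3,6)+ 4/5 ok
(4,1)+ 2/5 ok
(4,2)# 3/6 ok
(4,3)# 3/4 ok
(4,6)# 2/5 ok
(4,7)+ 1/3 ok
(5,1)# 2/4 ok
(5,2)# 3/5 ok
(5,4)# 2/3 ok
(5,5)# 2/4 ok
(5,7)# 1/4 ok
(6,2)+ 0/2 unhappy
(6,5)+ 1/3 ok
(6,6)+ 2/4 ok
(6,7)+ 1/2 ok

(1,7), (6,2)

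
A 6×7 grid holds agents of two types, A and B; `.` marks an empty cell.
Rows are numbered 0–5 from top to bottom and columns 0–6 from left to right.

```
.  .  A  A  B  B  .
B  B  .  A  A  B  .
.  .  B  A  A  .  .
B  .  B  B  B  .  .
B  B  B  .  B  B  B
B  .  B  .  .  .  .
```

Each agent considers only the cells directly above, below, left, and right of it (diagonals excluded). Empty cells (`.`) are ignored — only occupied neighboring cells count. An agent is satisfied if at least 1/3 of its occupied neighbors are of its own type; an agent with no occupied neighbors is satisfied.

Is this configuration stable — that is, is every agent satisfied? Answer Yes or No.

Yes

(0,2)A 1/1 ok
(0,3)A 2/3 ok
(0,4)B 1/3 ok
(0,5)B 2/2 ok
(1,0)B 1/1 ok
(1,1)B 1/1 ok
(1,3)A 3/3 ok
(1,4)A 2/4 ok
(1,5)B 1/2 ok
(2,2)B 1/2 ok
(2,3)A 2/4 ok
(2,4)A 2/3 ok
(3,0)B 1/1 ok
(3,2)B 3/3 ok
(3,3)B 2/3 ok
(3,4)B 2/3 ok
(4,0)B 3/3 ok
(4,1)B 2/2 ok
(4,2)B 3/3 ok
(4,4)B 2/2 ok
(4,5)B 2/2 ok
(4,6)B 1/1 ok
(5,0)B 1/1 ok
(5,2)B 1/1 ok
All meet the threshold, so the configuration is stable.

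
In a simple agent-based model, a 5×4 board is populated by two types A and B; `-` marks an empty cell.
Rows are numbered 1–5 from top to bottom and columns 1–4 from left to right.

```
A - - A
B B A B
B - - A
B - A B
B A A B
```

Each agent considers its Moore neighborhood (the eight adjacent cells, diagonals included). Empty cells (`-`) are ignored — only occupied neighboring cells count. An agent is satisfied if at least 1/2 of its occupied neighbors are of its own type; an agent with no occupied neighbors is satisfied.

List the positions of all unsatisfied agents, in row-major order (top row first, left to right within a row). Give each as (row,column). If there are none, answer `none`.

Row 1: (1,1)A 0/2 unhappy · (1,4)A 1/2 ok
Row 2: (2,1)B 2/3 ok · (2,2)B 2/4 ok · (2,3)A 2/4 ok · (2,4)B 0/3 unhappy
Row 3: (3,1)B 3/3 ok · (3,4)A 2/4 ok
Row 4: (4,1)B 2/3 ok · (4,3)A 3/5 ok · (4,4)B 1/4 unhappy
Row 5: (5,1)B 1/2 ok · (5,2)A 2/4 ok · (5,3)A 2/4 ok · (5,4)B 1/3 unhappy

(1,1), (2,4), (4,4), (5,4)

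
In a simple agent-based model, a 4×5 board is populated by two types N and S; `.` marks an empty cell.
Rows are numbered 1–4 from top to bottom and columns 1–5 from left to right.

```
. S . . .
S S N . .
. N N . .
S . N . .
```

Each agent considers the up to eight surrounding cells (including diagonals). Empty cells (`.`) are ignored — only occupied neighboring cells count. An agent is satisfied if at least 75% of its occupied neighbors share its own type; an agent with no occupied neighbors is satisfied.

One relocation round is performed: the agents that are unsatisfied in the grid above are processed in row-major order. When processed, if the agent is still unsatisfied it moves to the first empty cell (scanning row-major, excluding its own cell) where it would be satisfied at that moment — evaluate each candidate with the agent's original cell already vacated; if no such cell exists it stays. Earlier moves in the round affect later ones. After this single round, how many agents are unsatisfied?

Initially unsatisfied (in order): (1,2), (2,1), (2,2), (2,3), (3,2), (4,1).
  (1,2) → (1,1).
  (2,1) → (1,5).
  (2,2) → (2,5).
  (2,3): now satisfied by earlier moves; stays.
  (3,2): now satisfied by earlier moves; stays.
  (4,1) → (3,5).
Resulting grid:
S . . . S
. . N . S
. N N . S
. . N . .
All satisfied now.

0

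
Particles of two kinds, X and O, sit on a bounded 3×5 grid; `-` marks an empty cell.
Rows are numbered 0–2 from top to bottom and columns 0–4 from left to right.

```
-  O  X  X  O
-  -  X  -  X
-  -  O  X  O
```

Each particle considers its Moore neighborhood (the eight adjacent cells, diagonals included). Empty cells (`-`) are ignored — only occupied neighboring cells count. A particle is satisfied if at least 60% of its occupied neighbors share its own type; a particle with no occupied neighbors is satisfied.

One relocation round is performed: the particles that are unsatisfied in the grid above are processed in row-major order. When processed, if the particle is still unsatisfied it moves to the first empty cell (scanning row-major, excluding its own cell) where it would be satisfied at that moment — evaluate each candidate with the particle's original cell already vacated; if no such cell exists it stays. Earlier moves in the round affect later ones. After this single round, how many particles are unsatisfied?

0

Initially unsatisfied (in order): (0,1), (0,4), (1,4), (2,2), (2,3), (2,4).
  (0,1) → (0,0).
  (0,4) → (1,0).
  (1,4): now satisfied by earlier moves; stays.
  (2,2) → (2,0).
  (2,3): now satisfied by earlier moves; stays.
  (2,4) → (1,1).
Resulting grid:
O - X X -
O O X - X
O - - X -
All satisfied now.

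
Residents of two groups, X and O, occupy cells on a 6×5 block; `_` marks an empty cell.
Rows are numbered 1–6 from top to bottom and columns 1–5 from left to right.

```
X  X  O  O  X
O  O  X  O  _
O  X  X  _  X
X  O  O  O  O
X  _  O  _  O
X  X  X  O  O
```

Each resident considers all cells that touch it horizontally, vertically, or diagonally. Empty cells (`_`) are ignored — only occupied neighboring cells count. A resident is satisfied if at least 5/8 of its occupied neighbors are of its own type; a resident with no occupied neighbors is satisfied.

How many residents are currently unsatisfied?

17

(1,1)X 1/3 unhappy
(1,2)X 2/5 unhappy
(1,3)O 3/5 unhappy
(1,4)O 2/4 unhappy
(1,5)X 0/2 unhappy
(2,1)O 2/5 unhappy
(2,2)O 3/8 unhappy
(2,3)X 3/7 unhappy
(2,4)O 2/6 unhappy
(3,1)O 3/5 unhappy
(3,2)X 3/8 unhappy
(3,3)X 2/7 unhappy
(3,5)X 0/3 unhappy
(4,1)X 2/4 unhappy
(4,2)O 3/7 unhappy
(4,3)O 3/5 unhappy
(4,4)O 4/6 ok
(4,5)O 2/3 ok
(5,1)X 3/4 ok
(5,3)O 4/6 ok
(5,5)O 4/4 ok
(6,1)X 2/2 ok
(6,2)X 3/4 ok
(6,3)X 1/3 unhappy
(6,4)O 3/4 ok
(6,5)O 2/2 ok
Unsatisfied: (1,1), (1,2), (1,3), (1,4), (1,5), (2,1), (2,2), (2,3), (2,4), (3,1), (3,2), (3,3), (3,5), (4,1), (4,2), (4,3), (6,3) — 17 in total.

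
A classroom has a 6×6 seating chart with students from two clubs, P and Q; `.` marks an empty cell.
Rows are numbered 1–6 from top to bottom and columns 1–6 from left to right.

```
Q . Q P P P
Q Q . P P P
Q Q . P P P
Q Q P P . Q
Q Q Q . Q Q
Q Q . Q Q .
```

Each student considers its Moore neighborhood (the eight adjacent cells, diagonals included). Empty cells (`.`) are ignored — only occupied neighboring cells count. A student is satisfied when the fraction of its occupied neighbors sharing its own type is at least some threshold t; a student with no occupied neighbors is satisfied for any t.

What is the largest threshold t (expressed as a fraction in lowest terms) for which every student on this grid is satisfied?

1/3

(1,1)Q 2/2
(1,3)Q 1/3
(1,4)P 3/4
(1,5)P 5/5
(1,6)P 3/3
(2,1)Q 4/4
(2,2)Q 5/5
(2,4)P 5/6
(2,5)P 8/8
(2,6)P 5/5
(3,1)Q 5/5
(3,2)Q 5/6
(3,4)P 5/5
(3,5)P 6/7
(3,6)P 3/4
(4,1)Q 5/5
(4,2)Q 6/7
(4,3)P 2/6
(4,4)P 3/5
(4,6)Q 2/4
(5,1)Q 5/5
(5,2)Q 6/7
(5,3)Q 4/6
(5,5)Q 4/5
(5,6)Q 3/3
(6,1)Q 3/3
(6,2)Q 4/4
(6,4)Q 3/3
(6,5)Q 3/3
The smallest same-type fraction is 1/3 at (1,3), which reduces to 1/3. Any threshold above that leaves this student unsatisfied.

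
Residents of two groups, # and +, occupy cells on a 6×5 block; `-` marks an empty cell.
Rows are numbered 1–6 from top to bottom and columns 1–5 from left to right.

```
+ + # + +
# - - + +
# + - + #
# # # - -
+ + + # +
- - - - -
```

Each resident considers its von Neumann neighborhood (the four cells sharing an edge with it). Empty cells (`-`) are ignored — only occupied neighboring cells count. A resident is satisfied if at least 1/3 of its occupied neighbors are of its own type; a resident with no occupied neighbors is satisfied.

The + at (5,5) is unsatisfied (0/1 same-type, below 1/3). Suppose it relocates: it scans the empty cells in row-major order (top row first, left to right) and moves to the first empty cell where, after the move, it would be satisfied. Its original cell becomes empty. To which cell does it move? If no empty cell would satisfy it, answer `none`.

Vacating (5,5). Empty cells in order:
  (2,2): 2/3 same-type → satisfied — stop here.

(2,2)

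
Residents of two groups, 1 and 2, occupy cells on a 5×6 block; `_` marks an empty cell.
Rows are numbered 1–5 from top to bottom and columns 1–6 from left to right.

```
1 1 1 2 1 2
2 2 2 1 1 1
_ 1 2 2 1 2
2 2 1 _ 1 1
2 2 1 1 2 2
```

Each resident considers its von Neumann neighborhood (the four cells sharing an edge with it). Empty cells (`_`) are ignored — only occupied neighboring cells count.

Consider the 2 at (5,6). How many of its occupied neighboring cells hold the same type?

1

Occupied neighbors of (5,6): (4,6)=1, (5,5)=2.
Same type (2): 1 of 2.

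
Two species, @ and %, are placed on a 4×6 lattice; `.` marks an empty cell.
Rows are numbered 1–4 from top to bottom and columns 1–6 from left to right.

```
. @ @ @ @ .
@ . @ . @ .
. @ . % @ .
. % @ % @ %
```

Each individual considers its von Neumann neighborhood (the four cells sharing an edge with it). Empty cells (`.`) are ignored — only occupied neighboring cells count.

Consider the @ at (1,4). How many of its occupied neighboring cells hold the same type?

Occupied neighbors of (1,4): (1,3)=@, (1,5)=@.
Same type (@): 2 of 2.

2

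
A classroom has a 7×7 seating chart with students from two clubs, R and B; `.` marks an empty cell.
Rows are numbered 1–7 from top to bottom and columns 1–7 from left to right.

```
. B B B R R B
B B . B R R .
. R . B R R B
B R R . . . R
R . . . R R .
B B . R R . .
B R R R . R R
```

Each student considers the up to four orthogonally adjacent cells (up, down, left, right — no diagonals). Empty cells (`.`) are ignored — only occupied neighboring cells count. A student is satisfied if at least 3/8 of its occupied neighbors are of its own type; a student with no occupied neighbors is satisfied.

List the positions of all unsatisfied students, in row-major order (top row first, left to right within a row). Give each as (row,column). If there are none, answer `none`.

(1,2)B 2/2 ok
(1,3)B 2/2 ok
(1,4)B 2/3 ok
(1,5)R 2/3 ok
(1,6)R 2/3 ok
(1,7)B 0/1 unhappy
(2,1)B 1/1 ok
(2,2)B 2/3 ok
(2,4)B 2/3 ok
(2,5)R 3/4 ok
(2,6)R 3/3 ok
(3,2)R 1/2 ok
(3,4)B 1/2 ok
(3,5)R 2/3 ok
(3,6)R 2/3 ok
(3,7)B 0/2 unhappy
(4,1)B 0/2 unhappy
(4,2)R 2/3 ok
(4,3)R 1/1 ok
(4,7)R 0/1 unhappy
(5,1)R 0/2 unhappy
(5,5)R 2/2 ok
(5,6)R 1/1 ok
(6,1)B 2/3 ok
(6,2)B 1/2 ok
(6,4)R 2/2 ok
(6,5)R 2/2 ok
(7,1)B 1/2 ok
(7,2)R 1/3 unhappy
(7,3)R 2/2 ok
(7,4)R 2/2 ok
(7,6)R 1/1 ok
(7,7)R 1/1 ok

(1,7), (3,7), (4,1), (4,7), (5,1), (7,2)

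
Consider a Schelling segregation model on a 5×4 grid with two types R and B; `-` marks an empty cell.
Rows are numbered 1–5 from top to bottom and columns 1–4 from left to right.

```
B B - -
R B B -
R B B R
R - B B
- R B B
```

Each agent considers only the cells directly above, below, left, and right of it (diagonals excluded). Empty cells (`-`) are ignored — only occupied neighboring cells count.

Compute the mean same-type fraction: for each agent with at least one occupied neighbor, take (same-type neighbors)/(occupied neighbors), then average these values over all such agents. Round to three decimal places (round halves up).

0.667

(1,1)B 1/2
(1,2)B 2/2
(2,1)R 1/3
(2,2)B 3/4
(2,3)B 2/2
(3,1)R 2/3
(3,2)B 2/3
(3,3)B 3/4
(3,4)R 0/2
(4,1)R 1/1
(4,3)B 3/3
(4,4)B 2/3
(5,2)R 0/1
(5,3)B 2/3
(5,4)B 2/2
Sum over 15 agents: 1/2 + 2/2 + 1/3 + 3/4 + 2/2 + 2/3 + 2/3 + 3/4 + 0/2 + 1/1 + 3/3 + 2/3 + 0/1 + 2/3 + 2/2 = 10; mean = 10 ÷ 15 = 2/3 = 0.666666… → 0.667.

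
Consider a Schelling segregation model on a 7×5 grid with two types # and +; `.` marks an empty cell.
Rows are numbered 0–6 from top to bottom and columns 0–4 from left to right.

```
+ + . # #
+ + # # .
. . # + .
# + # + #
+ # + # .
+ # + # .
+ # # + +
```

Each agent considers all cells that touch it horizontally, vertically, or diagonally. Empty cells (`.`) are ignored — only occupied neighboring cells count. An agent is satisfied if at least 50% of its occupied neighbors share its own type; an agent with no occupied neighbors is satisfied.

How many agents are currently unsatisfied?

(0,0)+ 3/3 ok
(0,1)+ 3/4 ok
(0,3)# 3/3 ok
(0,4)# 2/2 ok
(1,0)+ 3/3 ok
(1,1)+ 3/5 ok
(1,2)# 3/6 ok
(1,3)# 4/5 ok
(2,2)# 3/7 unhappy
(2,3)+ 1/6 unhappy
(3,0)# 1/3 unhappy
(3,1)+ 2/6 unhappy
(3,2)# 3/7 unhappy
(3,3)+ 2/6 unhappy
(3,4)# 1/3 unhappy
(4,0)+ 2/5 unhappy
(4,1)# 3/8 unhappy
(4,2)+ 3/8 unhappy
(4,3)# 3/6 ok
(5,0)+ 2/5 unhappy
(5,1)# 3/8 unhappy
(5,2)+ 2/8 unhappy
(5,3)# 2/6 unhappy
(6,0)+ 1/3 unhappy
(6,1)# 2/5 unhappy
(6,2)# 3/5 ok
(6,3)+ 2/4 ok
(6,4)+ 1/2 ok
Unsatisfied: (2,2), (2,3), (3,0), (3,1), (3,2), (3,3), (3,4), (4,0), (4,1), (4,2), (5,0), (5,1), (5,2), (5,3), (6,0), (6,1) — 16 in total.

16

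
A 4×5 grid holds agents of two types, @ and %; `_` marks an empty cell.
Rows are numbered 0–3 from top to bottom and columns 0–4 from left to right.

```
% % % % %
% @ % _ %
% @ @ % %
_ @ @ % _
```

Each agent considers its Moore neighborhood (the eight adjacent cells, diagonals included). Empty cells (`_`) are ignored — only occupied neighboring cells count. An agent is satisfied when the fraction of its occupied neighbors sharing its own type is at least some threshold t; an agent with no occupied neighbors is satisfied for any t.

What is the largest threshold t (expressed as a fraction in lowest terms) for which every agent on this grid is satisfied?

1/4

Row 0: (0,0)% 2/3 · (0,1)% 4/5 · (0,2)% 3/4 · (0,3)% 4/4 · (0,4)% 2/2
Row 1: (1,0)% 3/5 · (1,1)@ 2/8 · (1,2)% 4/7 · (1,4)% 4/4
Row 2: (2,0)% 1/4 · (2,1)@ 4/7 · (2,2)@ 4/7 · (2,3)% 4/6 · (2,4)% 3/3
Row 3: (3,1)@ 3/4 · (3,2)@ 3/5 · (3,3)% 2/4
The smallest same-type fraction is 2/8 at (1,1), which reduces to 1/4. Any threshold above that leaves this agent unsatisfied.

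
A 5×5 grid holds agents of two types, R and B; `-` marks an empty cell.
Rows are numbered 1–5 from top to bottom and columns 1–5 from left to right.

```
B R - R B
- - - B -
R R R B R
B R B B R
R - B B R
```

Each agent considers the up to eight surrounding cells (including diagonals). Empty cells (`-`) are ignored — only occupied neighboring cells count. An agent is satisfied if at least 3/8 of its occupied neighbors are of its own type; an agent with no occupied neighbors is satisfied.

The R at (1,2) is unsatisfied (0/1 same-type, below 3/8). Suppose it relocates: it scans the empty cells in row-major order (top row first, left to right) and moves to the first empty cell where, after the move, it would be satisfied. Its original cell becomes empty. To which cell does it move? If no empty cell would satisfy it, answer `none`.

(1,3)

Vacating (1,2). Empty cells in order:
  (1,3): 1/2 same-type → satisfied — stop here.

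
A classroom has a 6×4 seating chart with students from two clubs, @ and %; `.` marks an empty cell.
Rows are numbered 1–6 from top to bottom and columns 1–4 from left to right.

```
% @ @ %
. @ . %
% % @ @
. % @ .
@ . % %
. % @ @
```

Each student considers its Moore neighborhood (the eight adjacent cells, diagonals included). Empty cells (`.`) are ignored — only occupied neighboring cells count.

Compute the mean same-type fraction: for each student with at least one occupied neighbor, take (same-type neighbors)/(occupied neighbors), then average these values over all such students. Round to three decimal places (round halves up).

Row 1: (1,1)% 0/2 · (1,2)@ 2/3 · (1,3)@ 2/4 · (1,4)% 1/2
Row 2: (2,2)@ 3/6 · (2,4)% 1/4
Row 3: (3,1)% 2/3 · (3,2)% 2/5 · (3,3)@ 3/6 · (3,4)@ 2/3
Row 4: (4,2)% 3/6 · (4,3)@ 2/6
Row 5: (5,1)@ 0/2 · (5,3)% 3/6 · (5,4)% 1/4
Row 6: (6,2)% 1/3 · (6,3)@ 1/4 · (6,4)@ 1/3
Sum over 18 students: 0/2 + 2/3 + 2/4 + 1/2 + 3/6 + 1/4 + 2/3 + 2/5 + 3/6 + 2/3 + 3/6 + 2/6 + 0/2 + 3/6 + 1/4 + 1/3 + 1/4 + 1/3 = 143/20; mean = 143/20 ÷ 18 = 143/360 = 0.397222… → 0.397.

0.397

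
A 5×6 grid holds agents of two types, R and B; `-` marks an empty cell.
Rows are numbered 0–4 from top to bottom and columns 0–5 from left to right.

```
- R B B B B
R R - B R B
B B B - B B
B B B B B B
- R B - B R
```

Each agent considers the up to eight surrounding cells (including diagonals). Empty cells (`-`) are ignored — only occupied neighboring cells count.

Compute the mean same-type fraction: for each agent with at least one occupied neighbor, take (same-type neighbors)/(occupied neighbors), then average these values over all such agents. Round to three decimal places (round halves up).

0.649

(0,1)R 2/3
(0,2)B 2/4
(0,3)B 3/4
(0,4)B 4/5
(0,5)B 2/3
(1,0)R 2/4
(1,1)R 2/6
(1,3)B 5/6
(1,4)R 0/7
(1,5)B 4/5
(2,0)B 3/5
(2,1)B 5/7
(2,2)B 5/6
(2,4)B 6/7
(2,5)B 4/5
(3,0)B 3/4
(3,1)B 6/7
(3,2)B 5/6
(3,3)B 6/6
(3,4)B 5/6
(3,5)B 4/5
(4,1)R 0/4
(4,2)B 3/4
(4,4)B 3/4
(4,5)R 0/3
Sum over 25 agents: 2/3 + 2/4 + 3/4 + 4/5 + 2/3 + 2/4 + 2/6 + 5/6 + 0/7 + 4/5 + 3/5 + 5/7 + 5/6 + 6/7 + 4/5 + 3/4 + 6/7 + 5/6 + 6/6 + 5/6 + 4/5 + 0/4 + 3/4 + 3/4 + 0/3 = 568/35; mean = 568/35 ÷ 25 = 568/875 = 0.649142… → 0.649.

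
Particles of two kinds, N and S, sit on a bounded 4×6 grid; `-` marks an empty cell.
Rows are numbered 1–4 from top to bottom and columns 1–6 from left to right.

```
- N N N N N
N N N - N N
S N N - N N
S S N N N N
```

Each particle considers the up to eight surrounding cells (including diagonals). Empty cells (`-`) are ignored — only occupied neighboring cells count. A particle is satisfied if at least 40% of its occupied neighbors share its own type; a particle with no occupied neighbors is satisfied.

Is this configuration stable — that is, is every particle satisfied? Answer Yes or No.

(1,2)N 4/4 satisfied
(1,3)N 4/4 satisfied
(1,4)N 4/4 satisfied
(1,5)N 4/4 satisfied
(1,6)N 3/3 satisfied
(2,1)N 3/4 satisfied
(2,2)N 6/7 satisfied
(2,3)N 6/6 satisfied
(2,5)N 6/6 satisfied
(2,6)N 5/5 satisfied
(3,1)S 2/5 satisfied
(3,2)N 5/8 satisfied
(3,3)N 5/6 satisfied
(3,5)N 6/6 satisfied
(3,6)N 5/5 satisfied
(4,1)S 2/3 satisfied
(4,2)S 2/5 satisfied
(4,3)N 3/4 satisfied
(4,4)N 4/4 satisfied
(4,5)N 4/4 satisfied
(4,6)N 3/3 satisfied
All meet the threshold, so the configuration is stable.

Yes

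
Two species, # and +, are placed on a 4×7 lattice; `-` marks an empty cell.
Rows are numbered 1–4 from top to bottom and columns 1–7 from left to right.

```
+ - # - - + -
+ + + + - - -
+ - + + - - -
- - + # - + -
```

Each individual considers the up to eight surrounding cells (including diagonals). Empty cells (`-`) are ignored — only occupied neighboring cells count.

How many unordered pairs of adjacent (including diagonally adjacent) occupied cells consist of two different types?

6

Scan each occupied cell's neighbors to the right and below (and the two forward diagonals) so each pair is counted once.
Row 1: +(1,1)–+(2,1)= +(1,1)–+(2,2)= #(1,3)–+(2,3)≠ #(1,3)–+(2,4)≠ #(1,3)–+(2,2)≠  → 3/5 unlike.
Row 2: +(2,1)–+(2,2)= +(2,1)–+(3,1)= +(2,2)–+(2,3)= +(2,2)–+(3,3)= +(2,2)–+(3,1)= +(2,3)–+(2,4)= +(2,3)–+(3,3)= +(2,3)–+(3,4)= +(2,4)–+(3,4)= +(2,4)–+(3,3)=  → 0/10 unlike.
Row 3: +(3,3)–+(3,4)= +(3,3)–+(4,3)= +(3,3)–#(4,4)≠ +(3,4)–#(4,4)≠ +(3,4)–+(4,3)=  → 2/5 unlike.
Row 4: +(4,3)–#(4,4)≠  → 1/1 unlike.
Total adjacent occupied pairs: 21; unlike-type pairs: 6.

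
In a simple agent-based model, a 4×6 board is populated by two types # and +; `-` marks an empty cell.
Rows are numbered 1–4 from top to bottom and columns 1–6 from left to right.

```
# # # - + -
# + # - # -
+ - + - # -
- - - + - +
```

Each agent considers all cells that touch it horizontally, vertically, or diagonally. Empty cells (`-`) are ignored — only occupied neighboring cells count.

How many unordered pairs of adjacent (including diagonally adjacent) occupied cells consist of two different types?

Scan each occupied cell's neighbors to the right and below (and the two forward diagonals) so each pair is counted once.
Row 1: #(1,1)–#(1,2)= #(1,1)–#(2,1)= #(1,1)–+(2,2)≠ #(1,2)–#(1,3)= #(1,2)–+(2,2)≠ #(1,2)–#(2,3)= #(1,2)–#(2,1)= #(1,3)–#(2,3)= #(1,3)–+(2,2)≠ +(1,5)–#(2,5)≠  → 4/10 unlike.
Row 2: #(2,1)–+(2,2)≠ #(2,1)–+(3,1)≠ +(2,2)–#(2,3)≠ +(2,2)–+(3,3)= +(2,2)–+(3,1)= #(2,3)–+(3,3)≠ #(2,5)–#(3,5)=  → 4/7 unlike.
Row 3: +(3,3)–+(4,4)= #(3,5)–+(4,6)≠ #(3,5)–+(4,4)≠  → 2/3 unlike.
Total adjacent occupied pairs: 20; unlike-type pairs: 10.

10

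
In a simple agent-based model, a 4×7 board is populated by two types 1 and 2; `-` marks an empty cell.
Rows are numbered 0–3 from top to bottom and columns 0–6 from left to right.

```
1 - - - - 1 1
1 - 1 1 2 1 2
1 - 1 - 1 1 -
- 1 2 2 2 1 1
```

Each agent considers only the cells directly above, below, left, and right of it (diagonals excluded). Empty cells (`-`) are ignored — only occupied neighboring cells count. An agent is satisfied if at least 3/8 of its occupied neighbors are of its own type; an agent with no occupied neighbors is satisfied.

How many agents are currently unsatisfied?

(0,0)1 1/1 satisfied
(0,5)1 2/2 satisfied
(0,6)1 1/2 satisfied
(1,0)1 2/2 satisfied
(1,2)1 2/2 satisfied
(1,3)1 1/2 satisfied
(1,4)2 0/3 not
(1,5)1 2/4 satisfied
(1,6)2 0/2 not
(2,0)1 1/1 satisfied
(2,2)1 1/2 satisfied
(2,4)1 1/3 not
(2,5)1 3/3 satisfied
(3,1)1 0/1 not
(3,2)2 1/3 not
(3,3)2 2/2 satisfied
(3,4)2 1/3 not
(3,5)1 2/3 satisfied
(3,6)1 1/1 satisfied
Unsatisfied: (1,4), (1,6), (2,4), (3,1), (3,2), (3,4) — 6 in total.

6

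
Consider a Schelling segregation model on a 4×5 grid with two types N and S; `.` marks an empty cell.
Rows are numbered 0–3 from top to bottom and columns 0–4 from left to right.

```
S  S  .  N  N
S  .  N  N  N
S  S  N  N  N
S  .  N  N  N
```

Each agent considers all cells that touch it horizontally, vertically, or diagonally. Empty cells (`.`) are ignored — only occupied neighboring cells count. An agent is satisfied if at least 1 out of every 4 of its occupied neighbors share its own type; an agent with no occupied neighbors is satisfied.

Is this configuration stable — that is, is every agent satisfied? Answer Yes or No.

Yes

Row 0: (0,0)S 2/2 satisfied · (0,1)S 2/3 satisfied · (0,3)N 4/4 satisfied · (0,4)N 3/3 satisfied
Row 1: (1,0)S 4/4 satisfied · (1,2)N 4/6 satisfied · (1,3)N 7/7 satisfied · (1,4)N 5/5 satisfied
Row 2: (2,0)S 3/3 satisfied · (2,1)S 3/6 satisfied · (2,2)N 5/6 satisfied · (2,3)N 8/8 satisfied · (2,4)N 5/5 satisfied
Row 3: (3,0)S 2/2 satisfied · (3,2)N 3/4 satisfied · (3,3)N 5/5 satisfied · (3,4)N 3/3 satisfied
All meet the threshold, so the configuration is stable.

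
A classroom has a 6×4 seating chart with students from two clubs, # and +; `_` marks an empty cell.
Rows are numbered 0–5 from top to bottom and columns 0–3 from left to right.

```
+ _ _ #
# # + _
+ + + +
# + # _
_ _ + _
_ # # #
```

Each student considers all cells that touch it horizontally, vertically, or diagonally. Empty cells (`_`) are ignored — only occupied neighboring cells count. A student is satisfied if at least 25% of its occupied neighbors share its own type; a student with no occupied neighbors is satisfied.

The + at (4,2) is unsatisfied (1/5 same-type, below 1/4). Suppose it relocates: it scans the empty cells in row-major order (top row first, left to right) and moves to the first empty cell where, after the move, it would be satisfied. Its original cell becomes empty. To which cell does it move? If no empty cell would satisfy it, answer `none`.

(0,1)

Vacating (4,2). Empty cells in order:
  (0,1): 2/4 same-type → satisfied — stop here.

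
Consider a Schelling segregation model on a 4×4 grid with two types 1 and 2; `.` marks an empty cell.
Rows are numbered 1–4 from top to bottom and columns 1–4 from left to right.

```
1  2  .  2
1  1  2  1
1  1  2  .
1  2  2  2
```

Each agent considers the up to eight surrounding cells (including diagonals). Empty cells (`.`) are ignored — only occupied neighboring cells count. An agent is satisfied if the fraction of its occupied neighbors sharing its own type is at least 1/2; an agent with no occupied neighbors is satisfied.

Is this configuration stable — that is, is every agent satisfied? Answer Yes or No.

No

(1,1)1 2/3 satisfied
(1,2)2 1/4 not
(1,4)2 1/2 satisfied
(2,1)1 4/5 satisfied
(2,2)1 4/7 satisfied
(2,3)2 3/6 satisfied
(2,4)1 0/3 not
(3,1)1 4/5 satisfied
(3,2)1 4/8 satisfied
(3,3)2 4/7 satisfied
(4,1)1 2/3 satisfied
(4,2)2 2/5 not
(4,3)2 3/4 satisfied
(4,4)2 2/2 satisfied
For instance (1,2) has only 1/4 same-type neighbors, below 1/2.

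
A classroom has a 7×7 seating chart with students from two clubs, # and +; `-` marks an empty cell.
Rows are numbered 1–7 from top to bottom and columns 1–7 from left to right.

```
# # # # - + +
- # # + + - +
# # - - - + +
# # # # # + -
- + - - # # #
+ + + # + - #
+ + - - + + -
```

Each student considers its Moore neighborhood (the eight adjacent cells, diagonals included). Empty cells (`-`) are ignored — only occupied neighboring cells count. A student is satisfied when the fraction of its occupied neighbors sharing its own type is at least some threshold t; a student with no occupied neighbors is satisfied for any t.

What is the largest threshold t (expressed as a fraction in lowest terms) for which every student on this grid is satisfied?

1/4

(1,1)# 2/2
(1,2)# 4/4
(1,3)# 4/5
(1,4)# 2/4
(1,6)+ 3/3
(1,7)+ 2/2
(2,2)# 6/6
(2,3)# 5/6
(2,4)+ 1/4
(2,5)+ 3/4
(2,7)+ 4/4
(3,1)# 4/4
(3,2)# 6/6
(3,6)+ 4/5
(3,7)+ 3/3
(4,1)# 3/4
(4,2)# 4/5
(4,3)# 3/4
(4,4)# 3/3
(4,5)# 3/5
(4,6)+ 2/6
(5,2)+ 3/6
(5,5)# 4/6
(5,6)# 4/6
(5,7)# 2/3
(6,1)+ 4/4
(6,2)+ 5/5
(6,3)+ 3/4
(6,4)# 1/4
(6,5)+ 2/5
(6,7)# 2/3
(7,1)+ 3/3
(7,2)+ 4/4
(7,5)+ 2/3
(7,6)+ 2/3
The smallest same-type fraction is 1/4 at (2,4), which reduces to 1/4. Any threshold above that leaves this student unsatisfied.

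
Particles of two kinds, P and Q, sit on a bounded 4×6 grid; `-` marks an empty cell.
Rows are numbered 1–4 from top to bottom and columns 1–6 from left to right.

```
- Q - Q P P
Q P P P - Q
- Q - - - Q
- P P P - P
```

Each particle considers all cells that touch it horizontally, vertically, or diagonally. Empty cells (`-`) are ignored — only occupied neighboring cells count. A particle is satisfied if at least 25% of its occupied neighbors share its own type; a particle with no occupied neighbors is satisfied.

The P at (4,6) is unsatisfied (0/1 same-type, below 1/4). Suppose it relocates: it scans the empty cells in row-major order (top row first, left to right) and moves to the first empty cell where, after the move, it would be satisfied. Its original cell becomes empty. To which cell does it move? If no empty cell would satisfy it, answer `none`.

(1,1)

Vacating (4,6). Empty cells in order:
  (1,1): 1/3 same-type → satisfied — stop here.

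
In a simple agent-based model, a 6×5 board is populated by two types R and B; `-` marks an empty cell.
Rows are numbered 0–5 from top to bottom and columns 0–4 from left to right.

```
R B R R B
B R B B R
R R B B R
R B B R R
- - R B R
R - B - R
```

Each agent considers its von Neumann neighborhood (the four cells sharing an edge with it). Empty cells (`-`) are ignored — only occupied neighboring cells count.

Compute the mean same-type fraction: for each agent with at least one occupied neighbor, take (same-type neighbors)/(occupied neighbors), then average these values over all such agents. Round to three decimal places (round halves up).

Row 0: (0,0)R 0/2 · (0,1)B 0/3 · (0,2)R 1/3 · (0,3)R 1/3 · (0,4)B 0/2
Row 1: (1,0)B 0/3 · (1,1)R 1/4 · (1,2)B 2/4 · (1,3)B 2/4 · (1,4)R 1/3
Row 2: (2,0)R 2/3 · (2,1)R 2/4 · (2,2)B 3/4 · (2,3)B 2/4 · (2,4)R 2/3
Row 3: (3,0)R 1/2 · (3,1)B 1/3 · (3,2)B 2/4 · (3,3)R 1/4 · (3,4)R 3/3
Row 4: (4,2)R 0/3 · (4,3)B 0/3 · (4,4)R 2/3
Row 5: (5,0)R — no occupied neighbors · (5,2)B 0/1 · (5,4)R 1/1
Sum over 25 agents: 0/2 + 0/3 + 1/3 + 1/3 + 0/2 + 0/3 + 1/4 + 2/4 + 2/4 + 1/3 + 2/3 + 2/4 + 3/4 + 2/4 + 2/3 + 1/2 + 1/3 + 2/4 + 1/4 + 3/3 + 0/3 + 0/3 + 2/3 + 0/1 + 1/1 = 115/12; mean = 115/12 ÷ 25 = 23/60 = 0.383333… → 0.383.

0.383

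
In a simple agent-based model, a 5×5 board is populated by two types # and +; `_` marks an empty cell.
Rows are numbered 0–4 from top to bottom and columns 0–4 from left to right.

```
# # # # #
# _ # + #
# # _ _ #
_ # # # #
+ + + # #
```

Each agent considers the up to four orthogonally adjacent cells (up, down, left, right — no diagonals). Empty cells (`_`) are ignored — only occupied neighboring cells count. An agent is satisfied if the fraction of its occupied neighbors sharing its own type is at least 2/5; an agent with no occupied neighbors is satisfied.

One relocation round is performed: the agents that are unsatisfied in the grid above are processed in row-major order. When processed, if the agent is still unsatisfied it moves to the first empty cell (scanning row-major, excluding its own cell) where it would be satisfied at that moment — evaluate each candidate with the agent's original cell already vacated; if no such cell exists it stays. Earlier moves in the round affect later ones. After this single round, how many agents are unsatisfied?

Initially unsatisfied (in order): (1,3), (4,2).
  (1,3): no empty cell satisfies it; stays.
  (4,2): no empty cell satisfies it; stays.
Resulting grid:
# # # # #
# _ # + #
# # _ _ #
_ # # # #
+ + + # #
Unsatisfied now: (1,3), (4,2).

2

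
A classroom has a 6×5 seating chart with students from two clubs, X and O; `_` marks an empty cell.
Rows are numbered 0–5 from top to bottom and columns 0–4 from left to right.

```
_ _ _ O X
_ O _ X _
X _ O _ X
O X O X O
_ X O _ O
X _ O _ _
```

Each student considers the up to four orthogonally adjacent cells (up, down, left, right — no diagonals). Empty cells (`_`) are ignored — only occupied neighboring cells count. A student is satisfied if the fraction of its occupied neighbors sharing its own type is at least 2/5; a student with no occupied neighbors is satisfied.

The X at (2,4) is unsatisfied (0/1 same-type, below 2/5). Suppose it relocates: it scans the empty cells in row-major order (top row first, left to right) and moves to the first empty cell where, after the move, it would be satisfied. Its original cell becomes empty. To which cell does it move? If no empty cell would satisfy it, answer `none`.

(0,0)

Vacating (2,4). Empty cells in order:
  (0,0): 0/0 same-type → satisfied — stop here.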